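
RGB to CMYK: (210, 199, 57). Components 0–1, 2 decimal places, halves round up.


R'=210/255≈0.8235, G'=199/255≈0.7804, B'=57/255≈0.2235
K = 1 - max(R',G',B') = 1 - 210/255 = 45/255 = 0.17647… → 0.18
(1-R'-K)/(1-K) simplifies to (max-R)/max with max = 210:
C = (210-210)/210 = 0/210 = 0 → 0.00
M = (210-199)/210 = 11/210 = 0.05238… → 0.05
Y = (210-57)/210 = 153/210 = 0.72857… → 0.73
= CMYK(0.00, 0.05, 0.73, 0.18)


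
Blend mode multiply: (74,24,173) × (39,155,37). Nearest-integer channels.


Multiply: C = A×B/255, rounded to nearest integer
R: 74×39/255 = 2886/255 ≈ 11.318 → 11
G: 24×155/255 = 3720/255 ≈ 14.588 → 15
B: 173×37/255 = 6401/255 ≈ 25.102 → 25
= RGB(11, 15, 25)


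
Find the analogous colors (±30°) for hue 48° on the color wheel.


Base hue: 48°
Left analog: (48 - 30) mod 360 = 18°
Right analog: (48 + 30) mod 360 = 78°
Analogous hues = 18° and 78°


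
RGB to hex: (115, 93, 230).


R = 115 → 73 (hex)
G = 93 → 5D (hex)
B = 230 → E6 (hex)
Hex = #735DE6


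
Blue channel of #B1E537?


Color: #B1E537
R = B1 = 177
G = E5 = 229
B = 37 = 55
Blue = 55


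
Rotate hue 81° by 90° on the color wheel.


New hue = (H + rotation) mod 360
New hue = (81 + 90) mod 360
= 171 mod 360
= 171°


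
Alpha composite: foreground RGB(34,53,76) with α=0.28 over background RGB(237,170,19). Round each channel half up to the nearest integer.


C = α×F + (1-α)×B, with 1-α = 0.72
R: 0.28×34 + 0.72×237 = 9.52 + 170.64 = 180.16 → 180
G: 0.28×53 + 0.72×170 = 14.84 + 122.40 = 137.24 → 137
B: 0.28×76 + 0.72×19 = 21.28 + 13.68 = 34.96 → 35
= RGB(180, 137, 35)


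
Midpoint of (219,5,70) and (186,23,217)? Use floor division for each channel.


Midpoint: each channel = ⌊(C₁+C₂)/2⌋
R: ⌊(219+186)/2⌋ = 202
G: ⌊(5+23)/2⌋ = 14
B: ⌊(70+217)/2⌋ = 143
= RGB(202, 14, 143)


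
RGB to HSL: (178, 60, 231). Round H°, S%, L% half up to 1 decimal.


Normalize: R'=178/255≈0.6980, G'=60/255≈0.2353, B'=231/255≈0.9059
Max=231/255, Min=60/255, Δ=Max-Min=171/255
L = (Max+Min)/2 = (231+60)/510 = 291/510 = 0.57058… → L = 57.1%
L > 0.5 → S = Δ/(2-Max-Min) = 171/(510-231-60) = 171/219 = 0.78082… → S = 78.1%
(the 1/255 factors cancel in S and H, so raw channel differences can be used)
Max is B' → H = 60 × ((R-G)/Δ + 4) = 60 × ((178-60)/171 + 4)
  118/171 + 4 = 0.6900… + 4 = 4.6900…
  H = 60 × 4.6900… = 281.403…° → H = 281.4°
= HSL(281.4°, 78.1%, 57.1%)


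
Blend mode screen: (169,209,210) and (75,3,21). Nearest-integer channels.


Screen: C = 255 - (255-A)×(255-B)/255, rounded to nearest integer
R: 255 - (255-169)×(255-75)/255 = 255 - 15480/255 ≈ 255 - 60.706 = 194.294 → 194
G: 255 - (255-209)×(255-3)/255 = 255 - 11592/255 ≈ 255 - 45.459 = 209.541 → 210
B: 255 - (255-210)×(255-21)/255 = 255 - 10530/255 ≈ 255 - 41.294 = 213.706 → 214
= RGB(194, 210, 214)


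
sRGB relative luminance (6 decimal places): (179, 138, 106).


Linearize each channel (sRGB transfer function): c = v/255; c_lin = c/12.92 if c ≤ 0.04045, else ((c+0.055)/1.055)^2.4
  R: 179/255 ≈ 0.701961 > 0.04045 → ((0.701961+0.055)/1.055)^2.4 ≈ 0.450786
  G: 138/255 ≈ 0.541176 > 0.04045 → ((0.541176+0.055)/1.055)^2.4 ≈ 0.254152
  B: 106/255 ≈ 0.415686 > 0.04045 → ((0.415686+0.055)/1.055)^2.4 ≈ 0.144128
R_lin = 0.450786, G_lin = 0.254152, B_lin = 0.144128
L = 0.2126×R + 0.7152×G + 0.0722×B
L = 0.2126×0.450786 + 0.7152×0.254152 + 0.0722×0.144128
L ≈ 0.288013


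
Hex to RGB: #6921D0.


69 → 105 (R)
21 → 33 (G)
D0 → 208 (B)
= RGB(105, 33, 208)


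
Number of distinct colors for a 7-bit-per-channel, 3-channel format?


Total bits = 7 bits/channel × 3 channels = 21 bits
Distinct colors = 2^21
= 2,097,152 colors


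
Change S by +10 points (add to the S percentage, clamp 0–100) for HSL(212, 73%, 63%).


Original S = 73%
Adjustment = +10 percentage points
New S = 73 + (10) = 83
Clamp to [0, 100] → 83
= HSL(212°, 83%, 63%)


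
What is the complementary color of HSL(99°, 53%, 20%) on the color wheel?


Complement = opposite side of color wheel = hue + 180°
H' = (99 + 180) mod 360 = 279°
S and L unchanged.
= HSL(279°, 53%, 20%)


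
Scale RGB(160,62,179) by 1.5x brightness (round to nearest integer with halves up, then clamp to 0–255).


Multiply each channel by 1.5, round half up, clamp to [0, 255]
R: 160×1.5 = 240
G: 62×1.5 = 93
B: 179×1.5 = 268.5 → round → 269 → clamp → 255
= RGB(240, 93, 255)


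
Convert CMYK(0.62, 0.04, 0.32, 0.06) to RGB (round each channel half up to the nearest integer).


R = 255 × (1-C) × (1-K) = 255 × 0.38 × 0.94 = 91.086 → 91
G = 255 × (1-M) × (1-K) = 255 × 0.96 × 0.94 = 230.112 → 230
B = 255 × (1-Y) × (1-K) = 255 × 0.68 × 0.94 = 162.996 → 163
= RGB(91, 230, 163)


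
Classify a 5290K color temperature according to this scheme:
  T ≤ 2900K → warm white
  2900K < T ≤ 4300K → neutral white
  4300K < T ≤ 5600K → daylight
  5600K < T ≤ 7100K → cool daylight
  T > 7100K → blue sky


Temperature: 5290K
4300K < 5290K ≤ 5600K → daylight
Classification: daylight


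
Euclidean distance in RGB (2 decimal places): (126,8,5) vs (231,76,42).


d = √[(R₁-R₂)² + (G₁-G₂)² + (B₁-B₂)²]
d = √[(126-231)² + (8-76)² + (5-42)²]
d = √[11025 + 4624 + 1369]
d = √17018
d ≈ 130.45


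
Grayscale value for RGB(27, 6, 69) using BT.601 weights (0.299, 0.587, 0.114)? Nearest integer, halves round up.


Gray = 0.299×R + 0.587×G + 0.114×B
Gray = 0.299×27 + 0.587×6 + 0.114×69
Gray = 8.073 + 3.522 + 7.866
Gray = 19.461 → round half up → 19
Gray = 19


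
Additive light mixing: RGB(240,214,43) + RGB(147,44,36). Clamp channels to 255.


Additive: each channel = min(255, C₁+C₂)
R: 240+147 = 387 → 255
G: 214+44 = 258 → 255
B: 43+36 = 79 → 79
= RGB(255, 255, 79)


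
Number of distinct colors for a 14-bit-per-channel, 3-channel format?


Total bits = 14 bits/channel × 3 channels = 42 bits
Distinct colors = 2^42
= 4,398,046,511,104 colors


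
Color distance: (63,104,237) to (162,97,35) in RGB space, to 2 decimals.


d = √[(R₁-R₂)² + (G₁-G₂)² + (B₁-B₂)²]
d = √[(63-162)² + (104-97)² + (237-35)²]
d = √[9801 + 49 + 40804]
d = √50654
d ≈ 225.06


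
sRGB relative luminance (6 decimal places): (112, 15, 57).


Linearize each channel (sRGB transfer function): c = v/255; c_lin = c/12.92 if c ≤ 0.04045, else ((c+0.055)/1.055)^2.4
  R: 112/255 ≈ 0.439216 > 0.04045 → ((0.439216+0.055)/1.055)^2.4 ≈ 0.162029
  G: 15/255 ≈ 0.058824 > 0.04045 → ((0.058824+0.055)/1.055)^2.4 ≈ 0.004777
  B: 57/255 ≈ 0.223529 > 0.04045 → ((0.223529+0.055)/1.055)^2.4 ≈ 0.040915
R_lin = 0.162029, G_lin = 0.004777, B_lin = 0.040915
L = 0.2126×R + 0.7152×G + 0.0722×B
L = 0.2126×0.162029 + 0.7152×0.004777 + 0.0722×0.040915
L ≈ 0.040818


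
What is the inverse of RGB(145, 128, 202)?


Invert: (255-R, 255-G, 255-B)
R: 255-145 = 110
G: 255-128 = 127
B: 255-202 = 53
= RGB(110, 127, 53)


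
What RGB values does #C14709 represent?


C1 → 193 (R)
47 → 71 (G)
09 → 9 (B)
= RGB(193, 71, 9)


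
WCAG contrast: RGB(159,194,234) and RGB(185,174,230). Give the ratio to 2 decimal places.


Linearize each sRGB channel c=v/255: c/12.92 if c ≤ 0.04045 else ((c+0.055)/1.055)^2.4
L = 0.2126×R_lin + 0.7152×G_lin + 0.0722×B_lin
Color 1 (159,194,234):
  R=159: 159/255≈0.6235 > 0.04045 → ((0.6235+0.055)/1.055)^2.4 ≈ 0.34670
  G=194: 194/255≈0.7608 > 0.04045 → ((0.7608+0.055)/1.055)^2.4 ≈ 0.53948
  B=234: 234/255≈0.9176 > 0.04045 → ((0.9176+0.055)/1.055)^2.4 ≈ 0.82279
  L1 = 0.2126×0.34670 + 0.7152×0.53948 + 0.0722×0.82279 ≈ 0.51895
Color 2 (185,174,230):
  R=185: 185/255≈0.7255 > 0.04045 → ((0.7255+0.055)/1.055)^2.4 ≈ 0.48515
  G=174: 174/255≈0.6824 > 0.04045 → ((0.6824+0.055)/1.055)^2.4 ≈ 0.42327
  B=230: 230/255≈0.9020 > 0.04045 → ((0.9020+0.055)/1.055)^2.4 ≈ 0.79130
  L2 = 0.2126×0.48515 + 0.7152×0.42327 + 0.0722×0.79130 ≈ 0.46300
Lighter = 0.51895, Darker = 0.46300
Ratio = (L_lighter + 0.05) / (L_darker + 0.05)
Ratio = (0.51895 + 0.05) / (0.46300 + 0.05) = 0.56895 / 0.51300 ≈ 1.1091
Ratio ≈ 1.11:1


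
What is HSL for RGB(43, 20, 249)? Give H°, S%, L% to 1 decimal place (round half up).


Normalize: R'=43/255≈0.1686, G'=20/255≈0.0784, B'=249/255≈0.9765
Max=249/255, Min=20/255, Δ=Max-Min=229/255
L = (Max+Min)/2 = (249+20)/510 = 269/510 = 0.52745… → L = 52.7%
L > 0.5 → S = Δ/(2-Max-Min) = 229/(510-249-20) = 229/241 = 0.95020… → S = 95.0%
(the 1/255 factors cancel in S and H, so raw channel differences can be used)
Max is B' → H = 60 × ((R-G)/Δ + 4) = 60 × ((43-20)/229 + 4)
  23/229 + 4 = 0.1004… + 4 = 4.1004…
  H = 60 × 4.1004… = 246.026…° → H = 246.0°
= HSL(246.0°, 95.0%, 52.7%)


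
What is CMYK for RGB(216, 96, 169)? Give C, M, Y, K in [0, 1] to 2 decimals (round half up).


R'=216/255≈0.8471, G'=96/255≈0.3765, B'=169/255≈0.6627
K = 1 - max(R',G',B') = 1 - 216/255 = 39/255 = 0.15294… → 0.15
(1-R'-K)/(1-K) simplifies to (max-R)/max with max = 216:
C = (216-216)/216 = 0/216 = 0 → 0.00
M = (216-96)/216 = 120/216 = 0.55555… → 0.56
Y = (216-169)/216 = 47/216 = 0.21759… → 0.22
= CMYK(0.00, 0.56, 0.22, 0.15)


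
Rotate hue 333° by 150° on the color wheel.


New hue = (H + rotation) mod 360
New hue = (333 + 150) mod 360
= 483 mod 360
= 123°


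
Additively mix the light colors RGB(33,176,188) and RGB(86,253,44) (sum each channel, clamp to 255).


Additive: each channel = min(255, C₁+C₂)
R: 33+86 = 119 → 119
G: 176+253 = 429 → 255
B: 188+44 = 232 → 232
= RGB(119, 255, 232)


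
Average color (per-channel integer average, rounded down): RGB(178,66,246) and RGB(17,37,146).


Midpoint: each channel = ⌊(C₁+C₂)/2⌋
R: ⌊(178+17)/2⌋ = 97
G: ⌊(66+37)/2⌋ = 51
B: ⌊(246+146)/2⌋ = 196
= RGB(97, 51, 196)


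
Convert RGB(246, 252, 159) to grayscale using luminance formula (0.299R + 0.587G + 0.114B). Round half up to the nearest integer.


Gray = 0.299×R + 0.587×G + 0.114×B
Gray = 0.299×246 + 0.587×252 + 0.114×159
Gray = 73.554 + 147.924 + 18.126
Gray = 239.604 → round half up → 240
Gray = 240


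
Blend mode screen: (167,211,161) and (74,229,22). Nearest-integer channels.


Screen: C = 255 - (255-A)×(255-B)/255, rounded to nearest integer
R: 255 - (255-167)×(255-74)/255 = 255 - 15928/255 ≈ 255 - 62.463 = 192.537 → 193
G: 255 - (255-211)×(255-229)/255 = 255 - 1144/255 ≈ 255 - 4.486 = 250.514 → 251
B: 255 - (255-161)×(255-22)/255 = 255 - 21902/255 ≈ 255 - 85.890 = 169.110 → 169
= RGB(193, 251, 169)


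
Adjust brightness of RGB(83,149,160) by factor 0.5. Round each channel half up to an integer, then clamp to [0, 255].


Multiply each channel by 0.5, round half up, clamp to [0, 255]
R: 83×0.5 = 41.5 → round → 42
G: 149×0.5 = 74.5 → round → 75
B: 160×0.5 = 80
= RGB(42, 75, 80)


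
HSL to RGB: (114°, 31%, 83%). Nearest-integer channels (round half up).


H=114°, S=0.31, L=0.83
C = (1-|2L-1|)×S = (1-|0.66|)×0.31 = 0.1054
H' = H/60 = 114/60 ≈ 1.9000; X = C×(1-|H' mod 2 - 1|) = 0.01054
m = L - C/2 = 0.83 - 0.0527 = 0.7773
Sector ⌊H'⌋ = 1 → (R',G',B') = (0.01054, 0.1054, 0.0)
RGB = ((R'+m)×255, (G'+m)×255, (B'+m)×255) = (200.8992, 225.0885, 198.2115)
Round half up → RGB(201, 225, 198)


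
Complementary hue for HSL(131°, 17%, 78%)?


Complement = opposite side of color wheel = hue + 180°
H' = (131 + 180) mod 360 = 311°
S and L unchanged.
= HSL(311°, 17%, 78%)


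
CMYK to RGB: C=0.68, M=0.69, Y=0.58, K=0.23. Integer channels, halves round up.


R = 255 × (1-C) × (1-K) = 255 × 0.32 × 0.77 = 62.832 → 63
G = 255 × (1-M) × (1-K) = 255 × 0.31 × 0.77 = 60.8685 → 61
B = 255 × (1-Y) × (1-K) = 255 × 0.42 × 0.77 = 82.467 → 82
= RGB(63, 61, 82)


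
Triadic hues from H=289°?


Triadic: equally spaced at 120° intervals
H1 = 289°
H2 = (289 + 120) mod 360 = 49°
H3 = (289 + 240) mod 360 = 169°
Triadic = 289°, 49°, 169°


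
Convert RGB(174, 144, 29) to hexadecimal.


R = 174 → AE (hex)
G = 144 → 90 (hex)
B = 29 → 1D (hex)
Hex = #AE901D


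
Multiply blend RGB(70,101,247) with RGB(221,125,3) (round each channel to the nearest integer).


Multiply: C = A×B/255, rounded to nearest integer
R: 70×221/255 = 15470/255 ≈ 60.667 → 61
G: 101×125/255 = 12625/255 ≈ 49.510 → 50
B: 247×3/255 = 741/255 ≈ 2.906 → 3
= RGB(61, 50, 3)


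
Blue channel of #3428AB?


Color: #3428AB
R = 34 = 52
G = 28 = 40
B = AB = 171
Blue = 171


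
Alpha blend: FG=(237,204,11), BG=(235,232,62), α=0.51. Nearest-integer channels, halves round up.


C = α×F + (1-α)×B, with 1-α = 0.49
R: 0.51×237 + 0.49×235 = 120.87 + 115.15 = 236.02 → 236
G: 0.51×204 + 0.49×232 = 104.04 + 113.68 = 217.72 → 218
B: 0.51×11 + 0.49×62 = 5.61 + 30.38 = 35.99 → 36
= RGB(236, 218, 36)


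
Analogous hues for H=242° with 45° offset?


Base hue: 242°
Left analog: (242 - 45) mod 360 = 197°
Right analog: (242 + 45) mod 360 = 287°
Analogous hues = 197° and 287°


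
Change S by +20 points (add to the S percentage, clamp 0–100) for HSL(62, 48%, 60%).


Original S = 48%
Adjustment = +20 percentage points
New S = 48 + (20) = 68
Clamp to [0, 100] → 68
= HSL(62°, 68%, 60%)


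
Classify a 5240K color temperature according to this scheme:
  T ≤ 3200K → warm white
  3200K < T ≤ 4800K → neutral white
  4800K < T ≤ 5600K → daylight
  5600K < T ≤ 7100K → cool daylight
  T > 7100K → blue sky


Temperature: 5240K
4800K < 5240K ≤ 5600K → daylight
Classification: daylight


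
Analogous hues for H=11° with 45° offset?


Base hue: 11°
Left analog: (11 - 45) mod 360 = 326°
Right analog: (11 + 45) mod 360 = 56°
Analogous hues = 326° and 56°


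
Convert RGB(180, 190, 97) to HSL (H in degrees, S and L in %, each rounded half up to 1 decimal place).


Normalize: R'=180/255≈0.7059, G'=190/255≈0.7451, B'=97/255≈0.3804
Max=190/255, Min=97/255, Δ=Max-Min=93/255
L = (Max+Min)/2 = (190+97)/510 = 287/510 = 0.56274… → L = 56.3%
L > 0.5 → S = Δ/(2-Max-Min) = 93/(510-190-97) = 93/223 = 0.41704… → S = 41.7%
(the 1/255 factors cancel in S and H, so raw channel differences can be used)
Max is G' → H = 60 × ((B-R)/Δ + 2) = 60 × ((97-180)/93 + 2)
  -83/93 + 2 = -0.8924… + 2 = 1.1075…
  H = 60 × 1.1075… = 66.451…° → H = 66.5°
= HSL(66.5°, 41.7%, 56.3%)


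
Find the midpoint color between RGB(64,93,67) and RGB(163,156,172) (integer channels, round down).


Midpoint: each channel = ⌊(C₁+C₂)/2⌋
R: ⌊(64+163)/2⌋ = 113
G: ⌊(93+156)/2⌋ = 124
B: ⌊(67+172)/2⌋ = 119
= RGB(113, 124, 119)


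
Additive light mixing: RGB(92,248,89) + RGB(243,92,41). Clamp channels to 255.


Additive: each channel = min(255, C₁+C₂)
R: 92+243 = 335 → 255
G: 248+92 = 340 → 255
B: 89+41 = 130 → 130
= RGB(255, 255, 130)


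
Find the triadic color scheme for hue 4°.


Triadic: equally spaced at 120° intervals
H1 = 4°
H2 = (4 + 120) mod 360 = 124°
H3 = (4 + 240) mod 360 = 244°
Triadic = 4°, 124°, 244°


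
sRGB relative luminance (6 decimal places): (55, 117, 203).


Linearize each channel (sRGB transfer function): c = v/255; c_lin = c/12.92 if c ≤ 0.04045, else ((c+0.055)/1.055)^2.4
  R: 55/255 ≈ 0.215686 > 0.04045 → ((0.215686+0.055)/1.055)^2.4 ≈ 0.038204
  G: 117/255 ≈ 0.458824 > 0.04045 → ((0.458824+0.055)/1.055)^2.4 ≈ 0.177888
  B: 203/255 ≈ 0.796078 > 0.04045 → ((0.796078+0.055)/1.055)^2.4 ≈ 0.597202
R_lin = 0.038204, G_lin = 0.177888, B_lin = 0.597202
L = 0.2126×R + 0.7152×G + 0.0722×B
L = 0.2126×0.038204 + 0.7152×0.177888 + 0.0722×0.597202
L ≈ 0.178466


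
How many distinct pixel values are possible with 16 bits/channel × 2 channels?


Total bits = 16 bits/channel × 2 channels = 32 bits
Distinct pixel values = 2^32
= 4,294,967,296 pixel values


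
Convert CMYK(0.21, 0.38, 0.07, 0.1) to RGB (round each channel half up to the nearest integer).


R = 255 × (1-C) × (1-K) = 255 × 0.79 × 0.90 = 181.305 → 181
G = 255 × (1-M) × (1-K) = 255 × 0.62 × 0.90 = 142.29 → 142
B = 255 × (1-Y) × (1-K) = 255 × 0.93 × 0.90 = 213.435 → 213
= RGB(181, 142, 213)


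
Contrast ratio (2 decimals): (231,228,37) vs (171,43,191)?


Linearize each sRGB channel c=v/255: c/12.92 if c ≤ 0.04045 else ((c+0.055)/1.055)^2.4
L = 0.2126×R_lin + 0.7152×G_lin + 0.0722×B_lin
Color 1 (231,228,37):
  R=231: 231/255≈0.9059 > 0.04045 → ((0.9059+0.055)/1.055)^2.4 ≈ 0.79910
  G=228: 228/255≈0.8941 > 0.04045 → ((0.8941+0.055)/1.055)^2.4 ≈ 0.77582
  B=37: 37/255≈0.1451 > 0.04045 → ((0.1451+0.055)/1.055)^2.4 ≈ 0.01850
  L1 = 0.2126×0.79910 + 0.7152×0.77582 + 0.0722×0.01850 ≈ 0.72609
Color 2 (171,43,191):
  R=171: 171/255≈0.6706 > 0.04045 → ((0.6706+0.055)/1.055)^2.4 ≈ 0.40724
  G=43: 43/255≈0.1686 > 0.04045 → ((0.1686+0.055)/1.055)^2.4 ≈ 0.02416
  B=191: 191/255≈0.7490 > 0.04045 → ((0.7490+0.055)/1.055)^2.4 ≈ 0.52100
  L2 = 0.2126×0.40724 + 0.7152×0.02416 + 0.0722×0.52100 ≈ 0.14147
Lighter = 0.72609, Darker = 0.14147
Ratio = (L_lighter + 0.05) / (L_darker + 0.05)
Ratio = (0.72609 + 0.05) / (0.14147 + 0.05) = 0.77609 / 0.19147 ≈ 4.0533
Ratio ≈ 4.05:1


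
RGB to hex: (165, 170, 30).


R = 165 → A5 (hex)
G = 170 → AA (hex)
B = 30 → 1E (hex)
Hex = #A5AA1E


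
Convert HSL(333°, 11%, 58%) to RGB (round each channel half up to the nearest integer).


H=333°, S=0.11, L=0.58
C = (1-|2L-1|)×S = (1-|0.16|)×0.11 = 0.0924
H' = H/60 = 333/60 ≈ 5.5500; X = C×(1-|H' mod 2 - 1|) = 0.04158
m = L - C/2 = 0.58 - 0.0462 = 0.5338
Sector ⌊H'⌋ = 5 → (R',G',B') = (0.0924, 0.0, 0.04158)
RGB = ((R'+m)×255, (G'+m)×255, (B'+m)×255) = (159.681, 136.119, 146.7219)
Round half up → RGB(160, 136, 147)


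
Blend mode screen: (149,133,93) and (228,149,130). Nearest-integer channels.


Screen: C = 255 - (255-A)×(255-B)/255, rounded to nearest integer
R: 255 - (255-149)×(255-228)/255 = 255 - 2862/255 ≈ 255 - 11.224 = 243.776 → 244
G: 255 - (255-133)×(255-149)/255 = 255 - 12932/255 ≈ 255 - 50.714 = 204.286 → 204
B: 255 - (255-93)×(255-130)/255 = 255 - 20250/255 ≈ 255 - 79.412 = 175.588 → 176
= RGB(244, 204, 176)


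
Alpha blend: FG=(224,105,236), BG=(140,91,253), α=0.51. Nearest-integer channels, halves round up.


C = α×F + (1-α)×B, with 1-α = 0.49
R: 0.51×224 + 0.49×140 = 114.24 + 68.60 = 182.84 → 183
G: 0.51×105 + 0.49×91 = 53.55 + 44.59 = 98.14 → 98
B: 0.51×236 + 0.49×253 = 120.36 + 123.97 = 244.33 → 244
= RGB(183, 98, 244)


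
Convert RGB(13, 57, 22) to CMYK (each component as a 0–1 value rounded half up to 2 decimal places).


R'=13/255≈0.0510, G'=57/255≈0.2235, B'=22/255≈0.0863
K = 1 - max(R',G',B') = 1 - 57/255 = 198/255 = 0.77647… → 0.78
(1-R'-K)/(1-K) simplifies to (max-R)/max with max = 57:
C = (57-13)/57 = 44/57 = 0.77192… → 0.77
M = (57-57)/57 = 0/57 = 0 → 0.00
Y = (57-22)/57 = 35/57 = 0.61403… → 0.61
= CMYK(0.77, 0.00, 0.61, 0.78)


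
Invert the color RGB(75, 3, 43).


Invert: (255-R, 255-G, 255-B)
R: 255-75 = 180
G: 255-3 = 252
B: 255-43 = 212
= RGB(180, 252, 212)


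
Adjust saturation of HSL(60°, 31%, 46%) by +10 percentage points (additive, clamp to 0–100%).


Original S = 31%
Adjustment = +10 percentage points
New S = 31 + (10) = 41
Clamp to [0, 100] → 41
= HSL(60°, 41%, 46%)


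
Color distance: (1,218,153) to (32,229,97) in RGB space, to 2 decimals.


d = √[(R₁-R₂)² + (G₁-G₂)² + (B₁-B₂)²]
d = √[(1-32)² + (218-229)² + (153-97)²]
d = √[961 + 121 + 3136]
d = √4218
d ≈ 64.95


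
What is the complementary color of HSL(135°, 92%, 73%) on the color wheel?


Complement = opposite side of color wheel = hue + 180°
H' = (135 + 180) mod 360 = 315°
S and L unchanged.
= HSL(315°, 92%, 73%)


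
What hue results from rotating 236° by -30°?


New hue = (H + rotation) mod 360
New hue = (236 -30) mod 360
= 206 mod 360
= 206°


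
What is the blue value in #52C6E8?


Color: #52C6E8
R = 52 = 82
G = C6 = 198
B = E8 = 232
Blue = 232


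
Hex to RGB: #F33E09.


F3 → 243 (R)
3E → 62 (G)
09 → 9 (B)
= RGB(243, 62, 9)


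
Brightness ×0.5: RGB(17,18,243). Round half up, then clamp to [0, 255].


Multiply each channel by 0.5, round half up, clamp to [0, 255]
R: 17×0.5 = 8.5 → round → 9
G: 18×0.5 = 9
B: 243×0.5 = 121.5 → round → 122
= RGB(9, 9, 122)


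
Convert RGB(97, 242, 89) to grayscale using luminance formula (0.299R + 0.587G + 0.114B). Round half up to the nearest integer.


Gray = 0.299×R + 0.587×G + 0.114×B
Gray = 0.299×97 + 0.587×242 + 0.114×89
Gray = 29.003 + 142.054 + 10.146
Gray = 181.203 → round half up → 181
Gray = 181


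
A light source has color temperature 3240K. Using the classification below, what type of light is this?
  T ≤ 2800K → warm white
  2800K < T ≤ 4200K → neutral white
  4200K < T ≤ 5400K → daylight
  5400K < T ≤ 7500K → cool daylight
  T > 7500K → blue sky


Temperature: 3240K
2800K < 3240K ≤ 4200K → neutral white
Classification: neutral white


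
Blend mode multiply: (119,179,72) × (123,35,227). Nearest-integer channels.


Multiply: C = A×B/255, rounded to nearest integer
R: 119×123/255 = 14637/255 ≈ 57.400 → 57
G: 179×35/255 = 6265/255 ≈ 24.569 → 25
B: 72×227/255 = 16344/255 ≈ 64.094 → 64
= RGB(57, 25, 64)


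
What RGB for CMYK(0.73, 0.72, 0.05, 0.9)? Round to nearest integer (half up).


R = 255 × (1-C) × (1-K) = 255 × 0.27 × 0.10 = 6.885 → 7
G = 255 × (1-M) × (1-K) = 255 × 0.28 × 0.10 = 7.14 → 7
B = 255 × (1-Y) × (1-K) = 255 × 0.95 × 0.10 = 24.225 → 24
= RGB(7, 7, 24)


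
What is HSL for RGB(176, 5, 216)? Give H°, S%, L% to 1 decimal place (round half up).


Normalize: R'=176/255≈0.6902, G'=5/255≈0.0196, B'=216/255≈0.8471
Max=216/255, Min=5/255, Δ=Max-Min=211/255
L = (Max+Min)/2 = (216+5)/510 = 221/510 = 0.43333… → L = 43.3%
L ≤ 0.5 → S = Δ/(Max+Min) = 211/(216+5) = 211/221 = 0.95475… → S = 95.5%
(the 1/255 factors cancel in S and H, so raw channel differences can be used)
Max is B' → H = 60 × ((R-G)/Δ + 4) = 60 × ((176-5)/211 + 4)
  171/211 + 4 = 0.8104… + 4 = 4.8104…
  H = 60 × 4.8104… = 288.625…° → H = 288.6°
= HSL(288.6°, 95.5%, 43.3%)


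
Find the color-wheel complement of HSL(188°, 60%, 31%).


Complement = opposite side of color wheel = hue + 180°
H' = (188 + 180) mod 360 = 8°
S and L unchanged.
= HSL(8°, 60%, 31%)


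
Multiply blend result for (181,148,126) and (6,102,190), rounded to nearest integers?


Multiply: C = A×B/255, rounded to nearest integer
R: 181×6/255 = 1086/255 ≈ 4.259 → 4
G: 148×102/255 = 15096/255 ≈ 59.200 → 59
B: 126×190/255 = 23940/255 ≈ 93.882 → 94
= RGB(4, 59, 94)


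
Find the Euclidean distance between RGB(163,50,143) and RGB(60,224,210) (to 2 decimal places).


d = √[(R₁-R₂)² + (G₁-G₂)² + (B₁-B₂)²]
d = √[(163-60)² + (50-224)² + (143-210)²]
d = √[10609 + 30276 + 4489]
d = √45374
d ≈ 213.01


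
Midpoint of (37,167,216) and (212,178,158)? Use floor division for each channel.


Midpoint: each channel = ⌊(C₁+C₂)/2⌋
R: ⌊(37+212)/2⌋ = 124
G: ⌊(167+178)/2⌋ = 172
B: ⌊(216+158)/2⌋ = 187
= RGB(124, 172, 187)


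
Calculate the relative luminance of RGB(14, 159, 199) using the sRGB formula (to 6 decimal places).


Linearize each channel (sRGB transfer function): c = v/255; c_lin = c/12.92 if c ≤ 0.04045, else ((c+0.055)/1.055)^2.4
  R: 14/255 ≈ 0.054902 > 0.04045 → ((0.054902+0.055)/1.055)^2.4 ≈ 0.004391
  G: 159/255 ≈ 0.623529 > 0.04045 → ((0.623529+0.055)/1.055)^2.4 ≈ 0.346704
  B: 199/255 ≈ 0.780392 > 0.04045 → ((0.780392+0.055)/1.055)^2.4 ≈ 0.571125
R_lin = 0.004391, G_lin = 0.346704, B_lin = 0.571125
L = 0.2126×R + 0.7152×G + 0.0722×B
L = 0.2126×0.004391 + 0.7152×0.346704 + 0.0722×0.571125
L ≈ 0.290132


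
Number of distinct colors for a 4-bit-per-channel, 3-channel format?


Total bits = 4 bits/channel × 3 channels = 12 bits
Distinct colors = 2^12
= 4,096 colors


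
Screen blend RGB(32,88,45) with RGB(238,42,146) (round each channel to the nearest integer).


Screen: C = 255 - (255-A)×(255-B)/255, rounded to nearest integer
R: 255 - (255-32)×(255-238)/255 = 255 - 3791/255 ≈ 255 - 14.867 = 240.133 → 240
G: 255 - (255-88)×(255-42)/255 = 255 - 35571/255 ≈ 255 - 139.494 = 115.506 → 116
B: 255 - (255-45)×(255-146)/255 = 255 - 22890/255 ≈ 255 - 89.765 = 165.235 → 165
= RGB(240, 116, 165)


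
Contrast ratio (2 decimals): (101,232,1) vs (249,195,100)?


Linearize each sRGB channel c=v/255: c/12.92 if c ≤ 0.04045 else ((c+0.055)/1.055)^2.4
L = 0.2126×R_lin + 0.7152×G_lin + 0.0722×B_lin
Color 1 (101,232,1):
  R=101: 101/255≈0.3961 > 0.04045 → ((0.3961+0.055)/1.055)^2.4 ≈ 0.13014
  G=232: 232/255≈0.9098 > 0.04045 → ((0.9098+0.055)/1.055)^2.4 ≈ 0.80695
  B=1: 1/255≈0.0039 ≤ 0.04045 → 0.0039/12.92 ≈ 0.00030
  L1 = 0.2126×0.13014 + 0.7152×0.80695 + 0.0722×0.00030 ≈ 0.60482
Color 2 (249,195,100):
  R=249: 249/255≈0.9765 > 0.04045 → ((0.9765+0.055)/1.055)^2.4 ≈ 0.94731
  G=195: 195/255≈0.7647 > 0.04045 → ((0.7647+0.055)/1.055)^2.4 ≈ 0.54572
  B=100: 100/255≈0.3922 > 0.04045 → ((0.3922+0.055)/1.055)^2.4 ≈ 0.12744
  L2 = 0.2126×0.94731 + 0.7152×0.54572 + 0.0722×0.12744 ≈ 0.60090
Lighter = 0.60482, Darker = 0.60090
Ratio = (L_lighter + 0.05) / (L_darker + 0.05)
Ratio = (0.60482 + 0.05) / (0.60090 + 0.05) = 0.65482 / 0.65090 ≈ 1.0060
Ratio ≈ 1.01:1


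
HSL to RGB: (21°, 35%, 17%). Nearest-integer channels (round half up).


H=21°, S=0.35, L=0.17
C = (1-|2L-1|)×S = (1-|-0.66|)×0.35 = 0.119
H' = H/60 = 21/60 ≈ 0.3500; X = C×(1-|H' mod 2 - 1|) = 0.04165
m = L - C/2 = 0.17 - 0.0595 = 0.1105
Sector ⌊H'⌋ = 0 → (R',G',B') = (0.119, 0.04165, 0.0)
RGB = ((R'+m)×255, (G'+m)×255, (B'+m)×255) = (58.5225, 38.79825, 28.1775)
Round half up → RGB(59, 39, 28)


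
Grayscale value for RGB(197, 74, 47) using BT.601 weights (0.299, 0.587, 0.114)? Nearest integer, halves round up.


Gray = 0.299×R + 0.587×G + 0.114×B
Gray = 0.299×197 + 0.587×74 + 0.114×47
Gray = 58.903 + 43.438 + 5.358
Gray = 107.699 → round half up → 108
Gray = 108


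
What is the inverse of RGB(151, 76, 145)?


Invert: (255-R, 255-G, 255-B)
R: 255-151 = 104
G: 255-76 = 179
B: 255-145 = 110
= RGB(104, 179, 110)


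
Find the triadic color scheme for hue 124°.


Triadic: equally spaced at 120° intervals
H1 = 124°
H2 = (124 + 120) mod 360 = 244°
H3 = (124 + 240) mod 360 = 4°
Triadic = 124°, 244°, 4°


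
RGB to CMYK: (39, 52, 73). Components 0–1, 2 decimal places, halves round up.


R'=39/255≈0.1529, G'=52/255≈0.2039, B'=73/255≈0.2863
K = 1 - max(R',G',B') = 1 - 73/255 = 182/255 = 0.71372… → 0.71
(1-R'-K)/(1-K) simplifies to (max-R)/max with max = 73:
C = (73-39)/73 = 34/73 = 0.46575… → 0.47
M = (73-52)/73 = 21/73 = 0.28767… → 0.29
Y = (73-73)/73 = 0/73 = 0 → 0.00
= CMYK(0.47, 0.29, 0.00, 0.71)


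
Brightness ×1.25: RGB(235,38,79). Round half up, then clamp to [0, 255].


Multiply each channel by 1.25, round half up, clamp to [0, 255]
R: 235×1.25 = 293.75 → round → 294 → clamp → 255
G: 38×1.25 = 47.5 → round → 48
B: 79×1.25 = 98.75 → round → 99
= RGB(255, 48, 99)


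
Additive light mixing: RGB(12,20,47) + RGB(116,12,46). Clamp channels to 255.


Additive: each channel = min(255, C₁+C₂)
R: 12+116 = 128 → 128
G: 20+12 = 32 → 32
B: 47+46 = 93 → 93
= RGB(128, 32, 93)


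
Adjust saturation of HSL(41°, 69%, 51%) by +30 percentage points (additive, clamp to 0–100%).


Original S = 69%
Adjustment = +30 percentage points
New S = 69 + (30) = 99
Clamp to [0, 100] → 99
= HSL(41°, 99%, 51%)


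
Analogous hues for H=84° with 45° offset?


Base hue: 84°
Left analog: (84 - 45) mod 360 = 39°
Right analog: (84 + 45) mod 360 = 129°
Analogous hues = 39° and 129°


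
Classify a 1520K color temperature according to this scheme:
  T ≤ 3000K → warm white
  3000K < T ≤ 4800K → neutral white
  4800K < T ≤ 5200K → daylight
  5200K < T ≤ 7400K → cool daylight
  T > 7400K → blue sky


Temperature: 1520K
1520K ≤ 3000K → warm white
Classification: warm white


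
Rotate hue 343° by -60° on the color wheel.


New hue = (H + rotation) mod 360
New hue = (343 -60) mod 360
= 283 mod 360
= 283°


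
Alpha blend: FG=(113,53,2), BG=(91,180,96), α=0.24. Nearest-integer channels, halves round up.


C = α×F + (1-α)×B, with 1-α = 0.76
R: 0.24×113 + 0.76×91 = 27.12 + 69.16 = 96.28 → 96
G: 0.24×53 + 0.76×180 = 12.72 + 136.80 = 149.52 → 150
B: 0.24×2 + 0.76×96 = 0.48 + 72.96 = 73.44 → 73
= RGB(96, 150, 73)


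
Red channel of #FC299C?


Color: #FC299C
R = FC = 252
G = 29 = 41
B = 9C = 156
Red = 252


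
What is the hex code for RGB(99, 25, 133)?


R = 99 → 63 (hex)
G = 25 → 19 (hex)
B = 133 → 85 (hex)
Hex = #631985


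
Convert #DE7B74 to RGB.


DE → 222 (R)
7B → 123 (G)
74 → 116 (B)
= RGB(222, 123, 116)


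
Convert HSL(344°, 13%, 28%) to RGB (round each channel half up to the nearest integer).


H=344°, S=0.13, L=0.28
C = (1-|2L-1|)×S = (1-|-0.44|)×0.13 = 0.0728
H' = H/60 = 344/60 ≈ 5.7333; X = C×(1-|H' mod 2 - 1|) ≈ 0.0194
m = L - C/2 = 0.28 - 0.0364 = 0.2436
Sector ⌊H'⌋ = 5 → (R',G',B') = (0.0728, 0.0, ≈0.0194)
RGB = ((R'+m)×255, (G'+m)×255, (B'+m)×255) = (80.682, 62.118, 67.0684)
Round half up → RGB(81, 62, 67)


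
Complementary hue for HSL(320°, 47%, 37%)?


Complement = opposite side of color wheel = hue + 180°
H' = (320 + 180) mod 360 = 140°
S and L unchanged.
= HSL(140°, 47%, 37%)


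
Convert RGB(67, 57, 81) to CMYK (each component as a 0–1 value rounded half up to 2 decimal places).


R'=67/255≈0.2627, G'=57/255≈0.2235, B'=81/255≈0.3176
K = 1 - max(R',G',B') = 1 - 81/255 = 174/255 = 0.68235… → 0.68
(1-R'-K)/(1-K) simplifies to (max-R)/max with max = 81:
C = (81-67)/81 = 14/81 = 0.17283… → 0.17
M = (81-57)/81 = 24/81 = 0.29629… → 0.30
Y = (81-81)/81 = 0/81 = 0 → 0.00
= CMYK(0.17, 0.30, 0.00, 0.68)


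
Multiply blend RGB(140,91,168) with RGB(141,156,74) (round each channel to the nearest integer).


Multiply: C = A×B/255, rounded to nearest integer
R: 140×141/255 = 19740/255 ≈ 77.412 → 77
G: 91×156/255 = 14196/255 ≈ 55.671 → 56
B: 168×74/255 = 12432/255 ≈ 48.753 → 49
= RGB(77, 56, 49)


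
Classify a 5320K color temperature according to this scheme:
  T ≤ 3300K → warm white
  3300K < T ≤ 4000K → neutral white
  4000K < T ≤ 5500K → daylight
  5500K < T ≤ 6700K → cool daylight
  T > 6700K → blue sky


Temperature: 5320K
4000K < 5320K ≤ 5500K → daylight
Classification: daylight


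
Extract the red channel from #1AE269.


Color: #1AE269
R = 1A = 26
G = E2 = 226
B = 69 = 105
Red = 26


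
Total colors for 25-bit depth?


Colors = 2^bits = 2^25
= 33,554,432 colors


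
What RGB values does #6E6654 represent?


6E → 110 (R)
66 → 102 (G)
54 → 84 (B)
= RGB(110, 102, 84)


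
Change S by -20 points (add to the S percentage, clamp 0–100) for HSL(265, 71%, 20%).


Original S = 71%
Adjustment = -20 percentage points
New S = 71 + (-20) = 51
Clamp to [0, 100] → 51
= HSL(265°, 51%, 20%)


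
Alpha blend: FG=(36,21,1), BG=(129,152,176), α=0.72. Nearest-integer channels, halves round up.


C = α×F + (1-α)×B, with 1-α = 0.28
R: 0.72×36 + 0.28×129 = 25.92 + 36.12 = 62.04 → 62
G: 0.72×21 + 0.28×152 = 15.12 + 42.56 = 57.68 → 58
B: 0.72×1 + 0.28×176 = 0.72 + 49.28 = 50.00 → 50
= RGB(62, 58, 50)


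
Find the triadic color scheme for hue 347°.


Triadic: equally spaced at 120° intervals
H1 = 347°
H2 = (347 + 120) mod 360 = 107°
H3 = (347 + 240) mod 360 = 227°
Triadic = 347°, 107°, 227°


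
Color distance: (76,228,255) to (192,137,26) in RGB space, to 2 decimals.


d = √[(R₁-R₂)² + (G₁-G₂)² + (B₁-B₂)²]
d = √[(76-192)² + (228-137)² + (255-26)²]
d = √[13456 + 8281 + 52441]
d = √74178
d ≈ 272.36


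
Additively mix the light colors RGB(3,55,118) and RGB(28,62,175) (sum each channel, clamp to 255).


Additive: each channel = min(255, C₁+C₂)
R: 3+28 = 31 → 31
G: 55+62 = 117 → 117
B: 118+175 = 293 → 255
= RGB(31, 117, 255)


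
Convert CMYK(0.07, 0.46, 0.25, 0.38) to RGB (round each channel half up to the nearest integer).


R = 255 × (1-C) × (1-K) = 255 × 0.93 × 0.62 = 147.033 → 147
G = 255 × (1-M) × (1-K) = 255 × 0.54 × 0.62 = 85.374 → 85
B = 255 × (1-Y) × (1-K) = 255 × 0.75 × 0.62 = 118.575 → 119
= RGB(147, 85, 119)


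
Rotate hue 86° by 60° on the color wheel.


New hue = (H + rotation) mod 360
New hue = (86 + 60) mod 360
= 146 mod 360
= 146°


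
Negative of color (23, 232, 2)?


Invert: (255-R, 255-G, 255-B)
R: 255-23 = 232
G: 255-232 = 23
B: 255-2 = 253
= RGB(232, 23, 253)


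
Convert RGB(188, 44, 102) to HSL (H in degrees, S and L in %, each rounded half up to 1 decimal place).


Normalize: R'=188/255≈0.7373, G'=44/255≈0.1725, B'=102/255≈0.4000
Max=188/255, Min=44/255, Δ=Max-Min=144/255
L = (Max+Min)/2 = (188+44)/510 = 232/510 = 0.45490… → L = 45.5%
L ≤ 0.5 → S = Δ/(Max+Min) = 144/(188+44) = 144/232 = 0.62068… → S = 62.1%
(the 1/255 factors cancel in S and H, so raw channel differences can be used)
Max is R' → H = 60 × (((G-B)/Δ) mod 6) = 60 × (((44-102)/144) mod 6)
  (-58)/144 = -0.4027…; negative, so add 6 → 5.5972…
  H = 60 × 5.5972… = 335.833…° → H = 335.8°
= HSL(335.8°, 62.1%, 45.5%)


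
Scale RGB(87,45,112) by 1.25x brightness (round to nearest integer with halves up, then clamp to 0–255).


Multiply each channel by 1.25, round half up, clamp to [0, 255]
R: 87×1.25 = 108.75 → round → 109
G: 45×1.25 = 56.25 → round → 56
B: 112×1.25 = 140
= RGB(109, 56, 140)


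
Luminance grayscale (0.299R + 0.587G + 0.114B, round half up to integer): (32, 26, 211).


Gray = 0.299×R + 0.587×G + 0.114×B
Gray = 0.299×32 + 0.587×26 + 0.114×211
Gray = 9.568 + 15.262 + 24.054
Gray = 48.884 → round half up → 49
Gray = 49


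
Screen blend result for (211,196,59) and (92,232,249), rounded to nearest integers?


Screen: C = 255 - (255-A)×(255-B)/255, rounded to nearest integer
R: 255 - (255-211)×(255-92)/255 = 255 - 7172/255 ≈ 255 - 28.125 = 226.875 → 227
G: 255 - (255-196)×(255-232)/255 = 255 - 1357/255 ≈ 255 - 5.322 = 249.678 → 250
B: 255 - (255-59)×(255-249)/255 = 255 - 1176/255 ≈ 255 - 4.612 = 250.388 → 250
= RGB(227, 250, 250)


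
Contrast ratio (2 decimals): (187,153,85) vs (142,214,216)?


Linearize each sRGB channel c=v/255: c/12.92 if c ≤ 0.04045 else ((c+0.055)/1.055)^2.4
L = 0.2126×R_lin + 0.7152×G_lin + 0.0722×B_lin
Color 1 (187,153,85):
  R=187: 187/255≈0.7333 > 0.04045 → ((0.7333+0.055)/1.055)^2.4 ≈ 0.49693
  G=153: 153/255≈0.6000 > 0.04045 → ((0.6000+0.055)/1.055)^2.4 ≈ 0.31855
  B=85: 85/255≈0.3333 > 0.04045 → ((0.3333+0.055)/1.055)^2.4 ≈ 0.09084
  L1 = 0.2126×0.49693 + 0.7152×0.31855 + 0.0722×0.09084 ≈ 0.34003
Color 2 (142,214,216):
  R=142: 142/255≈0.5569 > 0.04045 → ((0.5569+0.055)/1.055)^2.4 ≈ 0.27050
  G=214: 214/255≈0.8392 > 0.04045 → ((0.8392+0.055)/1.055)^2.4 ≈ 0.67244
  B=216: 216/255≈0.8471 > 0.04045 → ((0.8471+0.055)/1.055)^2.4 ≈ 0.68669
  L2 = 0.2126×0.27050 + 0.7152×0.67244 + 0.0722×0.68669 ≈ 0.58802
Lighter = 0.58802, Darker = 0.34003
Ratio = (L_lighter + 0.05) / (L_darker + 0.05)
Ratio = (0.58802 + 0.05) / (0.34003 + 0.05) = 0.63802 / 0.39003 ≈ 1.6358
Ratio ≈ 1.64:1


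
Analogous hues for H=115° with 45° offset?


Base hue: 115°
Left analog: (115 - 45) mod 360 = 70°
Right analog: (115 + 45) mod 360 = 160°
Analogous hues = 70° and 160°


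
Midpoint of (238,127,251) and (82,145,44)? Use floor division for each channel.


Midpoint: each channel = ⌊(C₁+C₂)/2⌋
R: ⌊(238+82)/2⌋ = 160
G: ⌊(127+145)/2⌋ = 136
B: ⌊(251+44)/2⌋ = 147
= RGB(160, 136, 147)


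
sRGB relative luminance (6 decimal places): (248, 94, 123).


Linearize each channel (sRGB transfer function): c = v/255; c_lin = c/12.92 if c ≤ 0.04045, else ((c+0.055)/1.055)^2.4
  R: 248/255 ≈ 0.972549 > 0.04045 → ((0.972549+0.055)/1.055)^2.4 ≈ 0.938686
  G: 94/255 ≈ 0.368627 > 0.04045 → ((0.368627+0.055)/1.055)^2.4 ≈ 0.111932
  B: 123/255 ≈ 0.482353 > 0.04045 → ((0.482353+0.055)/1.055)^2.4 ≈ 0.198069
R_lin = 0.938686, G_lin = 0.111932, B_lin = 0.198069
L = 0.2126×R + 0.7152×G + 0.0722×B
L = 0.2126×0.938686 + 0.7152×0.111932 + 0.0722×0.198069
L ≈ 0.293919


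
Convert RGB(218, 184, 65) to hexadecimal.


R = 218 → DA (hex)
G = 184 → B8 (hex)
B = 65 → 41 (hex)
Hex = #DAB841


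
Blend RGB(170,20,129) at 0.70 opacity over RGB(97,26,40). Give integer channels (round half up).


C = α×F + (1-α)×B, with 1-α = 0.30
R: 0.70×170 + 0.30×97 = 119.00 + 29.10 = 148.10 → 148
G: 0.70×20 + 0.30×26 = 14.00 + 7.80 = 21.80 → 22
B: 0.70×129 + 0.30×40 = 90.30 + 12.00 = 102.30 → 102
= RGB(148, 22, 102)


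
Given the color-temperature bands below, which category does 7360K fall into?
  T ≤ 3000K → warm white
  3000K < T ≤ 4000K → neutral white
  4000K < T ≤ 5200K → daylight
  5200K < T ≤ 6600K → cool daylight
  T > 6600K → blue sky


Temperature: 7360K
7360K > 6600K → blue sky
Classification: blue sky


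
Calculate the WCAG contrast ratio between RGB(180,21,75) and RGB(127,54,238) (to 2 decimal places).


Linearize each sRGB channel c=v/255: c/12.92 if c ≤ 0.04045 else ((c+0.055)/1.055)^2.4
L = 0.2126×R_lin + 0.7152×G_lin + 0.0722×B_lin
Color 1 (180,21,75):
  R=180: 180/255≈0.7059 > 0.04045 → ((0.7059+0.055)/1.055)^2.4 ≈ 0.45641
  G=21: 21/255≈0.0824 > 0.04045 → ((0.0824+0.055)/1.055)^2.4 ≈ 0.00750
  B=75: 75/255≈0.2941 > 0.04045 → ((0.2941+0.055)/1.055)^2.4 ≈ 0.07036
  L1 = 0.2126×0.45641 + 0.7152×0.00750 + 0.0722×0.07036 ≈ 0.10748
Color 2 (127,54,238):
  R=127: 127/255≈0.4980 > 0.04045 → ((0.4980+0.055)/1.055)^2.4 ≈ 0.21223
  G=54: 54/255≈0.2118 > 0.04045 → ((0.2118+0.055)/1.055)^2.4 ≈ 0.03689
  B=238: 238/255≈0.9333 > 0.04045 → ((0.9333+0.055)/1.055)^2.4 ≈ 0.85499
  L2 = 0.2126×0.21223 + 0.7152×0.03689 + 0.0722×0.85499 ≈ 0.13323
Lighter = 0.13323, Darker = 0.10748
Ratio = (L_lighter + 0.05) / (L_darker + 0.05)
Ratio = (0.13323 + 0.05) / (0.10748 + 0.05) = 0.18323 / 0.15748 ≈ 1.1636
Ratio ≈ 1.16:1


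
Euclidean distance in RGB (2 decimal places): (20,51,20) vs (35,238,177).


d = √[(R₁-R₂)² + (G₁-G₂)² + (B₁-B₂)²]
d = √[(20-35)² + (51-238)² + (20-177)²]
d = √[225 + 34969 + 24649]
d = √59843
d ≈ 244.63


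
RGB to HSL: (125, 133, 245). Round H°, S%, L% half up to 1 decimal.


Normalize: R'=125/255≈0.4902, G'=133/255≈0.5216, B'=245/255≈0.9608
Max=245/255, Min=125/255, Δ=Max-Min=120/255
L = (Max+Min)/2 = (245+125)/510 = 370/510 = 0.72549… → L = 72.5%
L > 0.5 → S = Δ/(2-Max-Min) = 120/(510-245-125) = 120/140 = 0.85714… → S = 85.7%
(the 1/255 factors cancel in S and H, so raw channel differences can be used)
Max is B' → H = 60 × ((R-G)/Δ + 4) = 60 × ((125-133)/120 + 4)
  -8/120 + 4 = -0.0666… + 4 = 3.9333…
  H = 60 × 3.9333… = 236° → H = 236.0°
= HSL(236.0°, 85.7%, 72.5%)


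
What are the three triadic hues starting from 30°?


Triadic: equally spaced at 120° intervals
H1 = 30°
H2 = (30 + 120) mod 360 = 150°
H3 = (30 + 240) mod 360 = 270°
Triadic = 30°, 150°, 270°
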